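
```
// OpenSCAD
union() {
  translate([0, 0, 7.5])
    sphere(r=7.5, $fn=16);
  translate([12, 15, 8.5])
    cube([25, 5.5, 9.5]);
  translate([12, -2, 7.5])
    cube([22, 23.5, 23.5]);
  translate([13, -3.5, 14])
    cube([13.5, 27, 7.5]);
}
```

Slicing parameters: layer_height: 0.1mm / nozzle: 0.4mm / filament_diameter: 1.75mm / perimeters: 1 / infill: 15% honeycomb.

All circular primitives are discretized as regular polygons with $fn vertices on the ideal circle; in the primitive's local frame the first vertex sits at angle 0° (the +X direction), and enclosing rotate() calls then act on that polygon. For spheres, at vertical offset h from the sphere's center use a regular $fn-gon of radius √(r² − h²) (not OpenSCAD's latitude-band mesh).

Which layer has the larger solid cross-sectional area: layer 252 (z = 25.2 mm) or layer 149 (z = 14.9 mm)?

layer 149 (z = 14.9 mm)

Layer 252 (z = 25.2): the sphere is not intersected at this z (|z−center|=17.700 > r=7.5); the cube at (12, 15) is not intersected at this z (z outside [8.5, 18]); the cube at (12, -2) (footprint 22×23.5) is included at this height (area 517.00 mm²); the cube at (13, -3.5) is not intersected at this z (z outside [14, 21.5]); Taking the union: only the 22×23.5 cube at (12, -2) is present, so the union is just that shape — area = 517.00 mm². So its area = 517.00 mm². Layer 149 (z = 14.9): the sphere: section is a regular 16-gon, circumradius = √(r²−h²) = √(7.5²−7.4²) = 1.221 (area = (16/2)·1.221²·sin(360°/16) = 4.56 mm²); the cube at (12, 15) is present — its section is the full 25×5.5 rectangle (area 137.50 mm²); the cube at (12, -2) (footprint 22×23.5) is included at this height (area 517.00 mm²); the cube at (13, -3.5) (footprint 13.5×27) is included at this height (area 364.50 mm²); Combining (union): the regions partially overlap — summed areas 1023.56 mm² minus the doubly-counted overlap 438.25 mm² gives 585.31 mm² — area = 585.31 mm². So its area = 585.31 mm². Layer 149 is larger (585.31 vs 517.00 mm²).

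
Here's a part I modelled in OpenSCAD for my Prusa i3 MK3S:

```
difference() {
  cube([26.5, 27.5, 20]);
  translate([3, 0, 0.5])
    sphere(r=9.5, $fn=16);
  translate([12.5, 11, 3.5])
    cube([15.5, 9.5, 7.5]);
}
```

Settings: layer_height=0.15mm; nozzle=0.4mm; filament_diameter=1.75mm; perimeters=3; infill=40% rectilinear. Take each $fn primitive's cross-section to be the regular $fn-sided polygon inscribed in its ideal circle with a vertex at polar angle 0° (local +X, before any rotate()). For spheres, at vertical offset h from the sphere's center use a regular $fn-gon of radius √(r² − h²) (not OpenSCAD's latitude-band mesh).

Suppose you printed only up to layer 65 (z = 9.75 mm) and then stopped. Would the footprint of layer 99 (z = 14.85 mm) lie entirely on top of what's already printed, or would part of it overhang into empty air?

part overhangs

Compare the two slices. At z = 9.75: the cube is present — its section is the full 26.5×27.5 rectangle (area 728.75 mm²); the sphere at (3, 0): section is a regular 16-gon, circumradius = √(r²−h²) = √(9.5²−9.25²) = 2.165 (area = (16/2)·2.165²·sin(360°/16) = 14.35 mm²); the 15.5×9.5 cube at (12.5, 11) contributes its full rectangle (area 147.25 mm²); Subtracting the remaining from the first: starting from the 26.5×27.5 cube (728.75 mm²), the r=9.5 sphere at (3, 0) partially overlaps it — only the 7.18 mm² overlap (of its 14.35 mm²) is removed, clipping the outline; the 15.5×9.5 cube at (12.5, 11) partially overlaps it — only the 133.00 mm² overlap (of its 147.25 mm²) is removed, clipping the outline — area = 588.57 mm². At z = 14.85: the 26.5×27.5 cube contributes its full rectangle (area 728.75 mm²); the sphere at (3, 0) does not reach this height (|z−center|=14.350 > r=9.5); the cube at (12.5, 11) is not intersected at this z (z outside [3.5, 11]); After the difference (first − rest): none of the subtracted shapes is present at this height, so the 26.5×27.5 cube is unchanged — area = 728.75 mm². Checking containment: at z = 14.85 the cross-section extends beyond the z = 9.75 cross-section by about 140.18 mm².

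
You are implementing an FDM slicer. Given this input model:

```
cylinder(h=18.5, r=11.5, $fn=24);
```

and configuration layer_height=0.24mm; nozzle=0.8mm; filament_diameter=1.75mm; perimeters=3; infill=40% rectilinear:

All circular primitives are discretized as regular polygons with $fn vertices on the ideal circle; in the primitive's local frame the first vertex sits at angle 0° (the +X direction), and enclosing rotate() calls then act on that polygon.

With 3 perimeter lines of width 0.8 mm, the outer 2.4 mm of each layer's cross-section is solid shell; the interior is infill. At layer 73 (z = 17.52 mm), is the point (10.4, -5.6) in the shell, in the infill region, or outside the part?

At z = 17.52 mm: the r=11.5 cylinder contributes a regular 24-gon of circumradius 11.5. Overall, the cross-section is a single solid region. The nearest boundary edge runs (9.96, -5.75)→(11.11, -2.98); distance from the point to it = 0.35 mm. The point is not inside any of the regions above, so it lies outside the cross-section (0.35 mm from the nearest boundary).

outside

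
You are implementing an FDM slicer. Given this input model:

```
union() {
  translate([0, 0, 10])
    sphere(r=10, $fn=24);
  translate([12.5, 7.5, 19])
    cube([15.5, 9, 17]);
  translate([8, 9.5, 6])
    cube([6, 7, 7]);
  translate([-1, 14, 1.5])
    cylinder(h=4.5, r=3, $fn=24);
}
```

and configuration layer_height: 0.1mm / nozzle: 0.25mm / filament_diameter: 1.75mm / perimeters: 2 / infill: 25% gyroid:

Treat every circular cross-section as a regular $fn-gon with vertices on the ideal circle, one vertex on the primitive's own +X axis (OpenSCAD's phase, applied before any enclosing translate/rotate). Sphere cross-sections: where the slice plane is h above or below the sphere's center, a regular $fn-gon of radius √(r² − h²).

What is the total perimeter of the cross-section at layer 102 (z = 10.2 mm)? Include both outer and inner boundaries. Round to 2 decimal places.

88.64 mm

At z = 10.2 mm: the r=10 sphere slices to a regular 24-gon of circumradius 9.998 (√(r²−h²) with h=0.2 from center) (perimeter = 2·24·9.998·sin(180°/24) = 62.64 mm); the cube at (12.5, 7.5) does not reach this height (z outside [19, 36]); the cube at (8, 9.5) is present — its section is the full 6×7 rectangle (perimeter 26.00 mm); the cylinder at (-1, 14) is not intersected at this z (z outside [1.5, 6]); Combining (union): the 2 present regions are separate (no shared area or edge), so areas and boundary lengths simply add and each stays a separate island — boundary = 88.64 mm. Overall, the cross-section has 2 separate islands. Total boundary length (outer) = 88.64 mm.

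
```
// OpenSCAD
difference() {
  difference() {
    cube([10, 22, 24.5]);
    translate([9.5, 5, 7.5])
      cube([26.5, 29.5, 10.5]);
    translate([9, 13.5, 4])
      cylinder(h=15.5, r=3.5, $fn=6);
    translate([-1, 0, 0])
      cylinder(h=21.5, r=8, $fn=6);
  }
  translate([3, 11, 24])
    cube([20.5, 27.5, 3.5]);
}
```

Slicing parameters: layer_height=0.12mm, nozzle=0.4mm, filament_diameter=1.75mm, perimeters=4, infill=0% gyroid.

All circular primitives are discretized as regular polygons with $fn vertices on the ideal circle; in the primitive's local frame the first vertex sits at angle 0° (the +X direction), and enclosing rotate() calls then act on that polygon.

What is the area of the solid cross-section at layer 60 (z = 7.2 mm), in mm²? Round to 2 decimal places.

At z = 7.2 mm: the 10×22 cube contributes its full rectangle (area 220.00 mm²); the cube at (9.5, 5) is not intersected at this z (z outside [7.5, 18]); the r=3.5 cylinder at (9, 13.5) gives a regular 6-gon of circumradius 3.5 (constant along its height) (area = (6/2)·3.500²·sin(360°/6) = 31.83 mm²); the r=8 cylinder at (-1, 0) gives a regular 6-gon of circumradius 8 (constant along its height) (area = (6/2)·8.000²·sin(360°/6) = 166.28 mm²); After the difference (first − rest): starting from the 10×22 cube (220.00 mm²), the r=3.5 cylinder at (9, 13.5) partially overlaps it — only the 21.98 mm² overlap (of its 31.83 mm²) is removed, clipping the outline; the r=8 cylinder at (-1, 0) partially overlaps it — only the 34.64 mm² overlap (of its 166.28 mm²) is removed, clipping the outline — area = 163.38 mm²; the cube at (3, 11) is absent (z outside [24, 27.5]); Subtracting the remaining from the first: none of the subtracted shapes is present at this height, so that combined region is unchanged — area = 163.38 mm². Overall, the cross-section is a single solid region. Net area = 163.38 mm².

163.38 mm²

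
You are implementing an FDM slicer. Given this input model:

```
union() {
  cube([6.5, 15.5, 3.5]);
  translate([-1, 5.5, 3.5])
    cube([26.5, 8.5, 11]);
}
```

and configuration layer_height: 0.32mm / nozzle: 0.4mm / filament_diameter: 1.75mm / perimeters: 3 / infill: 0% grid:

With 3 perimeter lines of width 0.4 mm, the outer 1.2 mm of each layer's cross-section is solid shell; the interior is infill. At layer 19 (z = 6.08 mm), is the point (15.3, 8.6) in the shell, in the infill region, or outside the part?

infill

At z = 6.08 mm: the cube is absent (z outside [0, 3.5]); the cube at (-1, 5.5) is present — its section is the full 26.5×8.5 rectangle; Merging all regions: only the 26.5×8.5 cube at (-1, 5.5) is present, so the union is just that shape — 1 connected region. Overall, the cross-section is a single solid region. The nearest boundary edge runs (-1.00, 5.50)→(25.50, 5.50); distance from the point to it = 3.10 mm. The point is inside the cross-section and 3.10 mm from the nearest boundary — more than the 1.2 mm shell width (3 × 0.4), so it's in the infill interior.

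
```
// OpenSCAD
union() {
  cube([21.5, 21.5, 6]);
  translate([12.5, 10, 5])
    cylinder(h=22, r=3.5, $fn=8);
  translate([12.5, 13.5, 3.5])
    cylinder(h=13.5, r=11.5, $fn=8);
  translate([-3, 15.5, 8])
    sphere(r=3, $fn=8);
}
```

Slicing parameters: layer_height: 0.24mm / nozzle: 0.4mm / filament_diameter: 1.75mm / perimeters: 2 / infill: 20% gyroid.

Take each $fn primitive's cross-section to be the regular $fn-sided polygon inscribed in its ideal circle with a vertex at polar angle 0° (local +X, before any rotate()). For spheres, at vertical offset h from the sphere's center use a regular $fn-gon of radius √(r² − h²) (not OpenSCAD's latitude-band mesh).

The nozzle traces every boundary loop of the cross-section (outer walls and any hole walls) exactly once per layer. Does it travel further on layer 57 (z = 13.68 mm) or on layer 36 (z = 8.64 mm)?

layer 36 (z = 8.64 mm)

Layer 57 (z = 13.68): the cube is absent (z outside [0, 6]); the cylinder at (12.5, 10): section is a regular 8-gon, circumradius r=3.5 (perimeter = 2·8·3.500·sin(180°/8) = 21.43 mm); the r=11.5 cylinder at (12.5, 13.5) contributes a regular 8-gon of circumradius 11.5 (perimeter = 2·8·11.500·sin(180°/8) = 70.41 mm); the sphere at (-3, 15.5) does not reach this height (|z−center|=5.680 > r=3); Combining (union): the r=3.5 cylinder at (12.5, 10) lies entirely inside the r=11.5 cylinder at (12.5, 13.5), so the union is just the r=11.5 cylinder at (12.5, 13.5) — boundary = 70.41 mm. So its perimeter = 70.41 mm. Layer 36 (z = 8.64): the cube is absent (z outside [0, 6]); the cylinder at (12.5, 10): section is a regular 8-gon, circumradius r=3.5 (perimeter = 2·8·3.500·sin(180°/8) = 21.43 mm); the cylinder at (12.5, 13.5): section is a regular 8-gon, circumradius r=11.5 (perimeter = 2·8·11.500·sin(180°/8) = 70.41 mm); the r=3 sphere at (-3, 15.5) contributes a regular 8-gon of circumradius √(3²−0.64²) = 2.931 (perimeter = 2·8·2.931·sin(180°/8) = 17.95 mm); Merging all regions: the regions partially overlap (shared area 34.65 mm²), so the edge portions inside another operand are dropped and the merged outline is re-measured after clipping — boundary = 88.36 mm. So its perimeter = 88.36 mm. Layer 36 is larger (88.36 vs 70.41 mm).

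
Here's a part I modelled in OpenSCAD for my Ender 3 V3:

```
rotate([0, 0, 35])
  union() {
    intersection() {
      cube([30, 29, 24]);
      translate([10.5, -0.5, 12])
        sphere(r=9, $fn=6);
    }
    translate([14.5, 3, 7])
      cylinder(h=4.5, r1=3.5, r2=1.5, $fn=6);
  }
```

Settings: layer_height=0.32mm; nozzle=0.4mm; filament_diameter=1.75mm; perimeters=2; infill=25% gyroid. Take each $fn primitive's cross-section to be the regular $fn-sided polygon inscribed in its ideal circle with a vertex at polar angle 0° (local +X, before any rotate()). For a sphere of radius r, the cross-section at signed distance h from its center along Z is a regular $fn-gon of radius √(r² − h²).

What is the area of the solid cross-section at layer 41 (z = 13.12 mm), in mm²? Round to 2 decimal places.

94.81 mm²

At z = 13.12 mm: the cube (footprint 30×29) is included at this height (area 870.00 mm²); the r=9 sphere at (10.5, -0.5) slices to a regular 6-gon of circumradius 8.930 (√(r²−h²) with h=1.12 from center) (area = (6/2)·8.930²·sin(360°/6) = 207.19 mm²); Keeping only the common overlap: the r=9 sphere at (10.5, -0.5) partially overlaps the 30×29 cube; clipping to the common part keeps 94.81 mm² — area = 94.81 mm²; the cone at (14.5, 3) is absent (z outside [7, 11.5]); Taking the union: only the result so far is present, so the union is just that shape — area = 94.81 mm²; (rotated 35° about Z; rotation is an isometry so areas/perimeters/island counts are preserved). Overall, the cross-section is a single solid region. Net area = 94.81 mm².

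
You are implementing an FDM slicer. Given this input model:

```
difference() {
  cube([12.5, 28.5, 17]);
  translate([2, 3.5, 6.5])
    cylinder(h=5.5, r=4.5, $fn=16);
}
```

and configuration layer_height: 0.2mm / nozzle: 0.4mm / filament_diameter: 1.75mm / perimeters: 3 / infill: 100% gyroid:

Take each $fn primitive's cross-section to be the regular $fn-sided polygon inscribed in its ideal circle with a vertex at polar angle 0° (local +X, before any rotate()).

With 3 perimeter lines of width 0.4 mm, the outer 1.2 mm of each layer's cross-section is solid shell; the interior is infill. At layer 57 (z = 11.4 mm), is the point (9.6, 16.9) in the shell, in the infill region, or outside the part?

At z = 11.4 mm: the 12.5×28.5 cube contributes its full rectangle; the r=4.5 cylinder at (2, 3.5) contributes a regular 16-gon of circumradius 4.5; Subtracting the remaining from the first: starting from the 12.5×28.5 cube, the r=4.5 cylinder at (2, 3.5) partially overlaps it — only the 44.83 mm² overlap (of its 61.99 mm²) is removed, clipping the outline — 1 connected region. Overall, the cross-section is a single solid region. The nearest boundary edge runs (12.50, 28.50)→(12.50, 0.00); distance from the point to it = 2.90 mm. The point is inside the cross-section and 2.90 mm from the nearest boundary — more than the 1.2 mm shell width (3 × 0.4), so it's in the infill interior.

infill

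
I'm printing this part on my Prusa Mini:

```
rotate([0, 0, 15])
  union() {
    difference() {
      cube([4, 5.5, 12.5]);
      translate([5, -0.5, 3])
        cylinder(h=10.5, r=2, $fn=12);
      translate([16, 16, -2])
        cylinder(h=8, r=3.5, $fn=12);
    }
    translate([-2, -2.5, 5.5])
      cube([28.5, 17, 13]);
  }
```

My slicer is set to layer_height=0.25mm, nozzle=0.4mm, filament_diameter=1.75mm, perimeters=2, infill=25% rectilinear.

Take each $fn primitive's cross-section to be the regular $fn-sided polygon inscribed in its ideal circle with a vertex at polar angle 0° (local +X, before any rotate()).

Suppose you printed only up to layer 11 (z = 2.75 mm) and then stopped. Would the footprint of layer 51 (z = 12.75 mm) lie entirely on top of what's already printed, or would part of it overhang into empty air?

part overhangs

Compare the two slices. At z = 2.75: the cube is present — its section is the full 4×5.5 rectangle (area 22.00 mm²); the cylinder at (5, -0.5) is absent (z outside [3, 13.5]); the r=3.5 cylinder at (16, 16) contributes a regular 12-gon of circumradius 3.5 (area = (12/2)·3.500²·sin(360°/12) = 36.75 mm²); After the difference (first − rest): starting from the 4×5.5 cube (22.00 mm²), the r=3.5 cylinder at (16, 16) misses the remaining region (no effect) — area = 22.00 mm²; the cube at (-2, -2.5) is absent (z outside [5.5, 18.5]); Combining (union): only that combined region is present, so the union is just that shape — area = 22.00 mm²; (whole slice rotated 15° about Z — lengths, areas and connectivity unchanged). At z = 12.75: the cube is absent (z outside [0, 12.5]); the r=2 cylinder at (5, -0.5) gives a regular 12-gon of circumradius 2 (constant along its height) (area = (12/2)·2.000²·sin(360°/12) = 12.00 mm²); the cylinder at (16, 16) does not reach this height (z outside [-2, 6]); Subtracting the remaining from the first: the first operand is absent here, so nothing remains; the cube at (-2, -2.5) (footprint 28.5×17) is included at this height (area 484.50 mm²); Merging all regions: only the 28.5×17 cube at (-2, -2.5) is present, so the union is just that shape — area = 484.50 mm²; (whole slice rotated 15° about Z — lengths, areas and connectivity unchanged). Checking containment: at z = 12.75 the cross-section extends beyond the z = 2.75 cross-section by about 462.50 mm².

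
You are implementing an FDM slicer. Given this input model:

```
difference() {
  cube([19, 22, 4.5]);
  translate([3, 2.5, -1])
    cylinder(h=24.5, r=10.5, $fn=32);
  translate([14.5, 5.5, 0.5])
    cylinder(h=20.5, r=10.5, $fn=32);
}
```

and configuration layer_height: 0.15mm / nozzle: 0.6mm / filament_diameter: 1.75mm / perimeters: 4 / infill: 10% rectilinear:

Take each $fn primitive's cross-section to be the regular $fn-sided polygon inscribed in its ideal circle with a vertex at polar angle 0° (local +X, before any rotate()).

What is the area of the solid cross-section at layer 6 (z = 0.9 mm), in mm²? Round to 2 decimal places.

145.84 mm²

At z = 0.9 mm: the cube (footprint 19×22) is included at this height (area 418.00 mm²); the cylinder at (3, 2.5): section is a regular 32-gon, circumradius r=10.5 (area = (32/2)·10.500²·sin(360°/32) = 344.14 mm²); the r=10.5 cylinder at (14.5, 5.5) gives a regular 32-gon of circumradius 10.5 (constant along its height) (area = (32/2)·10.500²·sin(360°/32) = 344.14 mm²); Subtracting the remaining from the first: starting from the 19×22 cube (418.00 mm²), the r=10.5 cylinder at (3, 2.5) partially overlaps it — only the 150.42 mm² overlap (of its 344.14 mm²) is removed, clipping the outline; the r=10.5 cylinder at (14.5, 5.5) partially overlaps it — only the 121.74 mm² overlap (of its 344.14 mm²) is removed, clipping the outline — area = 145.84 mm². Overall, the cross-section is a single solid region. Net area = 145.84 mm².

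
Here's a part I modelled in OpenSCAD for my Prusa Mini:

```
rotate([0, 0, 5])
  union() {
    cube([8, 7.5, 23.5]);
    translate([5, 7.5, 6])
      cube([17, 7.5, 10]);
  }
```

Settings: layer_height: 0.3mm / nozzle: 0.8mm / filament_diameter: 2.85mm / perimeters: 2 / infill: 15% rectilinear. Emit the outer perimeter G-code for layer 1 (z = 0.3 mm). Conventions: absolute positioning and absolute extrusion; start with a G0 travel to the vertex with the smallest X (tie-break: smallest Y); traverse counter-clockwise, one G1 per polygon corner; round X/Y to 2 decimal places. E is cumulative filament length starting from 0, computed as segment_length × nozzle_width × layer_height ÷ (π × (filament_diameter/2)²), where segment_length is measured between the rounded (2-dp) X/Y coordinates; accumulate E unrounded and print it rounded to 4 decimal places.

At z = 0.3 mm: the cube is present — its section is the full 8×7.5 rectangle; the cube at (5, 7.5) does not reach this height (z outside [6, 16]); Merging all regions: only the 8×7.5 cube is present, so the union is just that shape — 1 connected region; (rotated 5° about Z; rotation is an isometry so areas/perimeters/island counts are preserved). The outline is a single polygon with 4 vertices. Extrusion per mm of travel: 0.8 × 0.3 / (π × 1.425²) = 0.037621. Accumulating E over each segment gives final E = 1.1662.

G0 X-0.65 Y7.47 Z0.30
G1 X0.00 Y0.00 E0.2821
G1 X7.97 Y0.70 E0.5831
G1 X7.32 Y8.17 E0.8652
G1 X-0.65 Y7.47 E1.1662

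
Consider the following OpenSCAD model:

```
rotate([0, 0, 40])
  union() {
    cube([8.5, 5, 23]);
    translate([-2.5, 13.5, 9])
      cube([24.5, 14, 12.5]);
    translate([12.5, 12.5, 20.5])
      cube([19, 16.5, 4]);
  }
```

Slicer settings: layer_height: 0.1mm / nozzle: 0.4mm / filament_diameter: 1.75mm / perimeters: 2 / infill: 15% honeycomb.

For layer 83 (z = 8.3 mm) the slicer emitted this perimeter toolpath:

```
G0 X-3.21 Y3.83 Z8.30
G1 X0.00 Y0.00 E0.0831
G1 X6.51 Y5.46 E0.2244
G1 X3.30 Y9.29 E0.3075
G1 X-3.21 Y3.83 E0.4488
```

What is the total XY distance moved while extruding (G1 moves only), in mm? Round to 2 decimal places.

Sum the Euclidean lengths of each G1 segment: total = 26.99 mm.

26.99 mm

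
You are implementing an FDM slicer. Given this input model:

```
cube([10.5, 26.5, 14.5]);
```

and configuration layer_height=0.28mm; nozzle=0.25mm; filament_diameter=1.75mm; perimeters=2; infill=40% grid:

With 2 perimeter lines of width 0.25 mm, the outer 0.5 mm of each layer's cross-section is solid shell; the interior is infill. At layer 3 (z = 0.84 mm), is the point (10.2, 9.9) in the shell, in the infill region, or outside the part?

At z = 0.84 mm: the cube is present — its section is the full 10.5×26.5 rectangle. Overall, the cross-section is a single solid region. The nearest boundary edge runs (10.50, 0.00)→(10.50, 26.50); distance from the point to it = 0.30 mm. The point is inside the cross-section, 0.30 mm from the nearest boundary — within the 0.5 mm shell band (2 × 0.25).

shell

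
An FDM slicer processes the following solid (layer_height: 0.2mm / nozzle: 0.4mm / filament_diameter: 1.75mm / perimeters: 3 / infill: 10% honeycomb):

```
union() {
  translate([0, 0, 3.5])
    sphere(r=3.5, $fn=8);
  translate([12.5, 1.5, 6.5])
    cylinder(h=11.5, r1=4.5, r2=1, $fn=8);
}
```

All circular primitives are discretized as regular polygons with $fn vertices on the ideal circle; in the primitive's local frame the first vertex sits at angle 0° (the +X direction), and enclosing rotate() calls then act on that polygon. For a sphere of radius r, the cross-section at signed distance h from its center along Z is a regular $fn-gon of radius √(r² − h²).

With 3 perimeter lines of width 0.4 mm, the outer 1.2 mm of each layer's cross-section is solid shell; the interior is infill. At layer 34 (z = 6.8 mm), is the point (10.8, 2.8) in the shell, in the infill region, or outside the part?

At z = 6.8 mm: the r=3.5 sphere slices to a regular 8-gon of circumradius 1.166 (√(r²−h²) with h=3.3 from center); the cone at (12.5, 1.5) contributes a regular 8-gon of circumradius 4.409 (interpolated between r1=4.5 and r2=1 at t=0.026); Merging all regions: the 2 present regions are separate (no shared area or edge), so areas and boundary lengths simply add and each stays a separate island — 2 connected regions. Overall, the cross-section has 2 separate islands. The nearest boundary edge runs (8.09, 1.50)→(9.38, 4.62); distance from the point to it = 2.01 mm. (Shell/infill is judged within the island containing the point — the largest one.) The point is inside the cross-section and 2.01 mm from the nearest boundary — more than the 1.2 mm shell width (3 × 0.4), so it's in the infill interior.

infill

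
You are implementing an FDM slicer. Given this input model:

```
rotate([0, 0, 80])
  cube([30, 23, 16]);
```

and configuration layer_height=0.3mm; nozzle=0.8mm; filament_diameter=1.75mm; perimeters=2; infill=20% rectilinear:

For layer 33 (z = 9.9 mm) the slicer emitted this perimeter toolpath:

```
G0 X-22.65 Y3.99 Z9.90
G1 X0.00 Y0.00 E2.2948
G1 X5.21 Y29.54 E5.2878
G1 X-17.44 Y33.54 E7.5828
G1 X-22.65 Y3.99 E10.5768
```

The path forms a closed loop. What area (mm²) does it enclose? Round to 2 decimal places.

690.01 mm²

Apply the shoelace formula to the sequence of (X, Y) vertices; enclosed area = 690.01 mm².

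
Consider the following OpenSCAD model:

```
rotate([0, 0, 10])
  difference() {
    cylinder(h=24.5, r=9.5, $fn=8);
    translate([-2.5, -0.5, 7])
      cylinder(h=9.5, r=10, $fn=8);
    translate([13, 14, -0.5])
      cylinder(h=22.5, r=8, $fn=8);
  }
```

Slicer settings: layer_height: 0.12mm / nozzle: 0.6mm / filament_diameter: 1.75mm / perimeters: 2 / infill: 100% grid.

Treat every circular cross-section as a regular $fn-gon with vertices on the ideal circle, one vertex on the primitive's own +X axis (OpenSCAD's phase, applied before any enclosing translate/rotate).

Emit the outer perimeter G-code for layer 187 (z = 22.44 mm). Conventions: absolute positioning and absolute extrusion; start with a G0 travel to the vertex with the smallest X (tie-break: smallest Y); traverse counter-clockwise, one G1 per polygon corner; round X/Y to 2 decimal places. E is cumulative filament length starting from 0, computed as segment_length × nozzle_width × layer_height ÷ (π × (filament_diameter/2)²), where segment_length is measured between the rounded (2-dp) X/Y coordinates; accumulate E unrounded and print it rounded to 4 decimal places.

At z = 22.44 mm: the r=9.5 cylinder contributes a regular 8-gon of circumradius 9.5; the cylinder at (-2.5, -0.5) does not reach this height (z outside [7, 16.5]); the cylinder at (13, 14) does not reach this height (z outside [-0.5, 22]); After the difference (first − rest): none of the subtracted shapes is present at this height, so the r=9.5 cylinder is unchanged — 1 connected region; (rotated 10° about Z; rotation is an isometry so areas/perimeters/island counts are preserved). The outline is a single polygon with 8 vertices. Extrusion per mm of travel: 0.6 × 0.12 / (π × 0.875²) = 0.029934. Accumulating E over each segment gives final E = 1.7415.

G0 X-9.36 Y-1.65 Z22.44
G1 X-5.45 Y-7.78 E0.2176
G1 X1.65 Y-9.36 E0.4354
G1 X7.78 Y-5.45 E0.6530
G1 X9.36 Y1.65 E0.8708
G1 X5.45 Y7.78 E1.0884
G1 X-1.65 Y9.36 E1.3061
G1 X-7.78 Y5.45 E1.5238
G1 X-9.36 Y-1.65 E1.7415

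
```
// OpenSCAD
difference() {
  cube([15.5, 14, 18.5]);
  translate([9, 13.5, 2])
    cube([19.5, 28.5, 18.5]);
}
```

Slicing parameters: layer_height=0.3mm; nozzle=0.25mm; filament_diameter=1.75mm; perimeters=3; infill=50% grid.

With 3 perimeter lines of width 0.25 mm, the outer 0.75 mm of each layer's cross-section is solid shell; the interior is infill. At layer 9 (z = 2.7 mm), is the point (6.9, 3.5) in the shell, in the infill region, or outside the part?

infill

At z = 2.7 mm: the cube is present — its section is the full 15.5×14 rectangle; the cube at (9, 13.5) is present — its section is the full 19.5×28.5 rectangle; Taking the first minus the rest: starting from the 15.5×14 cube, the 19.5×28.5 cube at (9, 13.5) partially overlaps it — only the 3.25 mm² overlap (of its 555.75 mm²) is removed, clipping the outline — 1 connected region. Overall, the cross-section is a single solid region. The nearest boundary edge runs (15.50, 0.00)→(0.00, 0.00); distance from the point to it = 3.50 mm. The point is inside the cross-section and 3.50 mm from the nearest boundary — more than the 0.75 mm shell width (3 × 0.25), so it's in the infill interior.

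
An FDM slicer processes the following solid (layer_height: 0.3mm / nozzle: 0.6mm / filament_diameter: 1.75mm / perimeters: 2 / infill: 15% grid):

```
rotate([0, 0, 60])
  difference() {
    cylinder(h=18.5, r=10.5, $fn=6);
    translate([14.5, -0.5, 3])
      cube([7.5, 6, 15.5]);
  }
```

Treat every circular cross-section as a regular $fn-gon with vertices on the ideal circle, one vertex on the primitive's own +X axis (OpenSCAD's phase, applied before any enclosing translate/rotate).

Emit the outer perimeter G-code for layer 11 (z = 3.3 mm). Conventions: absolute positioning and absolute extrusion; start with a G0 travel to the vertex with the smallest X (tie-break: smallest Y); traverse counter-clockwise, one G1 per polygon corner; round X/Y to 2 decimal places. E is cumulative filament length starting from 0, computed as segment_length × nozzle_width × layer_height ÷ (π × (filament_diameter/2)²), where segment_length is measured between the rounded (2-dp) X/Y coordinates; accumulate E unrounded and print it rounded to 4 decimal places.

G0 X-10.50 Y0.00 Z3.30
G1 X-5.25 Y-9.09 E0.7856
G1 X5.25 Y-9.09 E1.5713
G1 X10.50 Y0.00 E2.3569
G1 X5.25 Y9.09 E3.1424
G1 X-5.25 Y9.09 E3.9282
G1 X-10.50 Y0.00 E4.7138

At z = 3.3 mm: the cylinder: section is a regular 6-gon, circumradius r=10.5; the cube at (14.5, -0.5) is present — its section is the full 7.5×6 rectangle; Taking the first minus the rest: starting from the r=10.5 cylinder, the 7.5×6 cube at (14.5, -0.5) misses the remaining region (no effect) — 1 connected region; (whole slice rotated 60° about Z — lengths, areas and connectivity unchanged). The outline is a single polygon with 6 vertices. Extrusion per mm of travel: 0.6 × 0.3 / (π × 0.875²) = 0.074835. Accumulating E over each segment gives final E = 4.7138.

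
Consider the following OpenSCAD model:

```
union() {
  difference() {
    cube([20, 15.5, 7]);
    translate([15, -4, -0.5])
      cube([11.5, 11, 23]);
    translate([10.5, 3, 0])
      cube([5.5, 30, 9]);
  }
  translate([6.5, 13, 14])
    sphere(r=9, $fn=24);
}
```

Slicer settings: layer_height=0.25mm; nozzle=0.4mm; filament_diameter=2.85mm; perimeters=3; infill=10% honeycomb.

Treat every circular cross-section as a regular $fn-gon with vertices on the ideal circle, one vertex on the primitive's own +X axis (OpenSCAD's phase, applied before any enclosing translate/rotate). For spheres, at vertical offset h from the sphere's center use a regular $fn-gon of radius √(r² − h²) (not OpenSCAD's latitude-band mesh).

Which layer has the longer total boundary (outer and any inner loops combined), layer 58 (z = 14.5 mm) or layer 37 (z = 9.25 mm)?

layer 58 (z = 14.5 mm)

Layer 58 (z = 14.5): the cube does not reach this height (z outside [0, 7]); the 11.5×11 cube at (15, -4) contributes its full rectangle (perimeter 45.00 mm); the cube at (10.5, 3) is not intersected at this z (z outside [0, 9]); After the difference (first − rest): the first operand is absent here, so nothing remains; the r=9 sphere at (6.5, 13) contributes a regular 24-gon of circumradius √(9²−0.5²) = 8.986 (perimeter = 2·24·8.986·sin(180°/24) = 56.30 mm); Combining (union): only the r=9 sphere at (6.5, 13) is present, so the union is just that shape — boundary = 56.30 mm. So its perimeter = 56.30 mm. Layer 37 (z = 9.25): the cube is absent (z outside [0, 7]); the cube at (15, -4) is present — its section is the full 11.5×11 rectangle (perimeter 45.00 mm); the cube at (10.5, 3) is not intersected at this z (z outside [0, 9]); After the difference (first − rest): the first operand is absent here, so nothing remains; the sphere at (6.5, 13): section is a regular 24-gon, circumradius = √(r²−h²) = √(9²−4.75²) = 7.644 (perimeter = 2·24·7.644·sin(180°/24) = 47.89 mm); Taking the union: only the r=9 sphere at (6.5, 13) is present, so the union is just that shape — boundary = 47.89 mm. So its perimeter = 47.89 mm. Layer 58 is larger (56.30 vs 47.89 mm).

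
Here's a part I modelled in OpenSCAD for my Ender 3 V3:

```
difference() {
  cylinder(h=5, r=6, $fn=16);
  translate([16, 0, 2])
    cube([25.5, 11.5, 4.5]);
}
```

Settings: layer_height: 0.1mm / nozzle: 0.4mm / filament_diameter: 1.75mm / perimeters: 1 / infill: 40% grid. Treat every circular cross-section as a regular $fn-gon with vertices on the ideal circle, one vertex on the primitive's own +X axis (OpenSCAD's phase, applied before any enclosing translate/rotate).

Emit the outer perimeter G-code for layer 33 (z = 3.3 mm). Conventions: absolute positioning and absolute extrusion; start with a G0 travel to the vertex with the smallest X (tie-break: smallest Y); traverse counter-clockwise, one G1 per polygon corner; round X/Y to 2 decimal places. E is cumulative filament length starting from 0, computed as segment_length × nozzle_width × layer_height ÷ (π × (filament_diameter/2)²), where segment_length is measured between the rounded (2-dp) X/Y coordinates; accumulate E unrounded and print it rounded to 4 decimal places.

G0 X-6.00 Y0.00 Z3.30
G1 X-5.54 Y-2.30 E0.0390
G1 X-4.24 Y-4.24 E0.0778
G1 X-2.30 Y-5.54 E0.1167
G1 X0.00 Y-6.00 E0.1557
G1 X2.30 Y-5.54 E0.1947
G1 X4.24 Y-4.24 E0.2335
G1 X5.54 Y-2.30 E0.2724
G1 X6.00 Y0.00 E0.3114
G1 X5.54 Y2.30 E0.3504
G1 X4.24 Y4.24 E0.3892
G1 X2.30 Y5.54 E0.4280
G1 X0.00 Y6.00 E0.4671
G1 X-2.30 Y5.54 E0.5061
G1 X-4.24 Y4.24 E0.5449
G1 X-5.54 Y2.30 E0.5837
G1 X-6.00 Y0.00 E0.6227

At z = 3.3 mm: the r=6 cylinder contributes a regular 16-gon of circumradius 6; the 25.5×11.5 cube at (16, 0) contributes its full rectangle; Taking the first minus the rest: starting from the r=6 cylinder, the 25.5×11.5 cube at (16, 0) misses the remaining region (no effect) — 1 connected region. The outline is a single polygon with 16 vertices. Extrusion per mm of travel: 0.4 × 0.1 / (π × 0.875²) = 0.016630. Accumulating E over each segment gives final E = 0.6227.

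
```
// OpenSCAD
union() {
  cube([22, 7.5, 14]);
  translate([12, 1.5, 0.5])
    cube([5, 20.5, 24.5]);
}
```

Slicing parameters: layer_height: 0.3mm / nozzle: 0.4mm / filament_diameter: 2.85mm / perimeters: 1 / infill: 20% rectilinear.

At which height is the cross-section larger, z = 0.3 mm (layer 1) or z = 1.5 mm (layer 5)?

Layer 1 (z = 0.3): the cube is present — its section is the full 22×7.5 rectangle (area 165.00 mm²); the cube at (12, 1.5) is absent (z outside [0.5, 25]); Combining (union): only the 22×7.5 cube is present, so the union is just that shape — area = 165.00 mm². So its area = 165.00 mm². Layer 5 (z = 1.5): the 22×7.5 cube contributes its full rectangle (area 165.00 mm²); the cube at (12, 1.5) (footprint 5×20.5) is included at this height (area 102.50 mm²); Taking the union: the regions partially overlap — summed areas 267.50 mm² minus the doubly-counted overlap 30.00 mm² gives 237.50 mm² — area = 237.50 mm². So its area = 237.50 mm². Layer 5 is larger (237.50 vs 165.00 mm²).

layer 5 (z = 1.5 mm)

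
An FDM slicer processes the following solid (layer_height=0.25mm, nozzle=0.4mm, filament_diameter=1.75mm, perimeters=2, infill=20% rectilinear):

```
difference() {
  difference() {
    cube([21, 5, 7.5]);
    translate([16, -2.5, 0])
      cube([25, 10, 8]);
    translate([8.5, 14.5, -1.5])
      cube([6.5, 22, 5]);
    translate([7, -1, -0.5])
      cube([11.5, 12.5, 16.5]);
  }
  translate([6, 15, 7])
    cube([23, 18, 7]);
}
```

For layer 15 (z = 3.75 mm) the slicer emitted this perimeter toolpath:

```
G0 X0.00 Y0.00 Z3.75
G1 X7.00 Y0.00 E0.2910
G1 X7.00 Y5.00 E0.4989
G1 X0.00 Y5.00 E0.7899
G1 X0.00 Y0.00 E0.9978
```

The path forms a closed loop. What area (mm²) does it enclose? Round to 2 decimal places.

35.00 mm²

Apply the shoelace formula to the sequence of (X, Y) vertices; enclosed area = 35.00 mm².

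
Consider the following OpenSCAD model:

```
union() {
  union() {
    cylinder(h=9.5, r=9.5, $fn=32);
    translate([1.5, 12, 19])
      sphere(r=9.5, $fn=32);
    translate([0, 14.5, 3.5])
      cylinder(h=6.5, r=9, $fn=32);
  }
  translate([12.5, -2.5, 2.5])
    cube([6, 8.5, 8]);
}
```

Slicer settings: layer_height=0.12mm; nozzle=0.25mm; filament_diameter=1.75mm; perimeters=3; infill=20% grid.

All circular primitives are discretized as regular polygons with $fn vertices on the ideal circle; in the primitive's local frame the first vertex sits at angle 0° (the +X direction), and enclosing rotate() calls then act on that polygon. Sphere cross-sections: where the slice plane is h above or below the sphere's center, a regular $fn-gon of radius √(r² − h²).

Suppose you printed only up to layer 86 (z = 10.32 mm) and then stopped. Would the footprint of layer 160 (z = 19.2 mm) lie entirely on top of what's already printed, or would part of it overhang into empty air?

part overhangs

Compare the two slices. At z = 10.32: the cylinder is absent (z outside [0, 9.5]); the r=9.5 sphere at (1.5, 12) contributes a regular 32-gon of circumradius √(9.5²−8.68²) = 3.861 (area = (32/2)·3.861²·sin(360°/32) = 46.53 mm²); the cylinder at (0, 14.5) is not intersected at this z (z outside [3.5, 10]); Merging all regions: only the r=9.5 sphere at (1.5, 12) is present, so the union is just that shape — area = 46.53 mm²; the 6×8.5 cube at (12.5, -2.5) contributes its full rectangle (area 51.00 mm²); Combining (union): the 2 present regions are separate (no shared area or edge), so areas and boundary lengths simply add and each stays a separate island — area = 97.53 mm². At z = 19.2: the cylinder does not reach this height (z outside [0, 9.5]); the r=9.5 sphere at (1.5, 12) slices to a regular 32-gon of circumradius 9.498 (√(r²−h²) with h=0.2 from center) (area = (32/2)·9.498²·sin(360°/32) = 281.59 mm²); the cylinder at (0, 14.5) does not reach this height (z outside [3.5, 10]); Merging all regions: only the r=9.5 sphere at (1.5, 12) is present, so the union is just that shape — area = 281.59 mm²; the cube at (12.5, -2.5) is absent (z outside [2.5, 10.5]); Combining (union): only the result so far is present, so the union is just that shape — area = 281.59 mm². Checking containment: at z = 19.2 the cross-section extends beyond the z = 10.32 cross-section by about 235.05 mm².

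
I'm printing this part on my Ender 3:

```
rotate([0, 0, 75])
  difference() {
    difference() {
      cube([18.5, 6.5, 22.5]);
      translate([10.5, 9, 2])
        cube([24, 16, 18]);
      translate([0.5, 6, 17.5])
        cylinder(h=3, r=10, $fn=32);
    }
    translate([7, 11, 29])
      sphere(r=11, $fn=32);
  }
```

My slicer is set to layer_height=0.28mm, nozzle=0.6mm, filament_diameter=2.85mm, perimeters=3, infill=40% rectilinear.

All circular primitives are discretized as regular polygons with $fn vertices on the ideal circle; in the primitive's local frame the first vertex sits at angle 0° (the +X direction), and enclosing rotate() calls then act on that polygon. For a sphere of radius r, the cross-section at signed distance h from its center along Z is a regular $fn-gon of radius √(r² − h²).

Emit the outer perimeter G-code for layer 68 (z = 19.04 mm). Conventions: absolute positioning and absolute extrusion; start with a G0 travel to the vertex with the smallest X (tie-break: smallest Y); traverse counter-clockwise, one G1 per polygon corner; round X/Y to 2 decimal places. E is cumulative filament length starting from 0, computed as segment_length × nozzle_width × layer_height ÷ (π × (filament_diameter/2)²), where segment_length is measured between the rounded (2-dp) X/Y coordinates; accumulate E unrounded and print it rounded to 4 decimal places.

At z = 19.04 mm: the cube (footprint 18.5×6.5) is included at this height; the 24×16 cube at (10.5, 9) contributes its full rectangle; the r=10 cylinder at (0.5, 6) gives a regular 32-gon of circumradius 10 (constant along its height); Subtracting the remaining from the first: starting from the 18.5×6.5 cube, the 24×16 cube at (10.5, 9) misses the remaining region (no effect); the r=10 cylinder at (0.5, 6) partially overlaps it — only the 64.21 mm² overlap (of its 312.14 mm²) is removed, clipping the outline — 1 connected region; the r=11 sphere at (7, 11) contributes a regular 32-gon of circumradius √(11²−9.96²) = 4.669; Subtracting the remaining from the first: starting from the result so far, the r=11 sphere at (7, 11) misses the remaining region (no effect) — 1 connected region; (whole slice rotated 75° about Z — lengths, areas and connectivity unchanged). The outline is a single polygon with 8 vertices. Extrusion per mm of travel: 0.6 × 0.28 / (π × 1.425²) = 0.026335. Accumulating E over each segment gives final E = 0.8310.

G0 X-3.57 Y11.78 Z19.04
G1 X-3.08 Y11.70 E0.0131
G1 X-1.24 Y11.00 E0.0649
G1 X0.42 Y9.97 E0.1164
G1 X1.85 Y8.63 E0.1680
G1 X2.19 Y8.16 E0.1833
G1 X4.79 Y17.87 E0.4480
G1 X-1.49 Y19.55 E0.6192
G1 X-3.57 Y11.78 E0.8310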